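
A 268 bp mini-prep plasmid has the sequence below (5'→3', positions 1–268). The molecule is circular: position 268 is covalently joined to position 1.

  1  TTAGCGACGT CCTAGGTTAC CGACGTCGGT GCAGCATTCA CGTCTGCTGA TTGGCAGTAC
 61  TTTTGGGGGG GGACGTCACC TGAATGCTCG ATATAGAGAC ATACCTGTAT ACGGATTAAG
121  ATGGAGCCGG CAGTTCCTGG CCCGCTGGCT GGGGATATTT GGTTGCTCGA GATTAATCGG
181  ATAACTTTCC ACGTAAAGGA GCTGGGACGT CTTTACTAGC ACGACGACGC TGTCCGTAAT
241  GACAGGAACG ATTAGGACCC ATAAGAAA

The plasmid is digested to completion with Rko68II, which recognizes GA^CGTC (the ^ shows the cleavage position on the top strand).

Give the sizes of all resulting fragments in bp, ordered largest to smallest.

Rko68II sites (GACGTC) start at positions 6, 22, 72, 206.
Rko68II cuts after base 2 of each site, so after positions 7, 23, 73, 207.
Circular molecule, 4 cuts → 4 fragments:
  8–23 → 16 bp
  24–73 → 50 bp
  74–207 → 134 bp
  208–268 then 1–7 → 61 + 7 = 68 bp
Sorted largest to smallest: 134, 68, 50, 16 bp.

134, 68, 50, 16 bp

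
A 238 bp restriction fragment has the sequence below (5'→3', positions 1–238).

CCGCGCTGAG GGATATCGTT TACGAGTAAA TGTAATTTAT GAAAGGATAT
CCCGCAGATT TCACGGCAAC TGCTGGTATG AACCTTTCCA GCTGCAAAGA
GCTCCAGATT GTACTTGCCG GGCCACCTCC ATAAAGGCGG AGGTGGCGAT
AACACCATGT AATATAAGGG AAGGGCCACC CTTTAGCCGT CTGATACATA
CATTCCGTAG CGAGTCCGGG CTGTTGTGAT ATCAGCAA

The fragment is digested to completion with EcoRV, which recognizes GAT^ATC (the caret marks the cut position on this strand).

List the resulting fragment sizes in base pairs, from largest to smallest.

182, 34, 14, 8 bp

EcoRV sites (GATATC) start at positions 12, 46, 228.
EcoRV cuts after base 3 of each site, so after positions 14, 48, 230.
Linear molecule, 3 cuts → 4 fragments:
  1–14 → 14 bp
  15–48 → 34 bp
  49–230 → 182 bp
  231–238 → 8 bp
Sorted largest to smallest: 182, 34, 14, 8 bp.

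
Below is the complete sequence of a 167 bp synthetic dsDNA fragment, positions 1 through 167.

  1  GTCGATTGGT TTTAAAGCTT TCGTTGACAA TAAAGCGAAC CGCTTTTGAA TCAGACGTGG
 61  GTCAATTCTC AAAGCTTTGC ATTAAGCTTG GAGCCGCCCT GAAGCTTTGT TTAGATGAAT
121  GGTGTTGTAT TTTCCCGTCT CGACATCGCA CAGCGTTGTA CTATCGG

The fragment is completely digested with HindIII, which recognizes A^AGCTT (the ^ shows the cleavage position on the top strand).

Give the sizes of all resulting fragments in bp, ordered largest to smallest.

HindIII sites (AAGCTT) start at positions 15, 72, 84, 102.
HindIII cuts after the first base of each site, so after positions 15, 72, 84, 102.
Linear molecule, 4 cuts → 5 fragments:
  1–15 → 15 bp
  16–72 → 57 bp
  73–84 → 12 bp
  85–102 → 18 bp
  103–167 → 65 bp
Sorted largest to smallest: 65, 57, 18, 15, 12 bp.

65, 57, 18, 15, 12 bp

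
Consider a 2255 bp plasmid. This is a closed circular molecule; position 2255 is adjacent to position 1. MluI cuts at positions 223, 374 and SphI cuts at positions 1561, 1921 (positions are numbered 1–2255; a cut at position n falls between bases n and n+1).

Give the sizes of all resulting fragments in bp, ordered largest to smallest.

1187, 557, 360, 151 bp

Combined cut positions (sorted): 223, 374, 1561, 1921.
Circular molecule, 4 cuts → 4 fragments:
  374 − 223 = 151 bp
  1561 − 374 = 1187 bp
  1921 − 1561 = 360 bp
  wrap: 2255 − 1921 + 223 = 557 bp
Sorted largest to smallest: 1187, 557, 360, 151 bp.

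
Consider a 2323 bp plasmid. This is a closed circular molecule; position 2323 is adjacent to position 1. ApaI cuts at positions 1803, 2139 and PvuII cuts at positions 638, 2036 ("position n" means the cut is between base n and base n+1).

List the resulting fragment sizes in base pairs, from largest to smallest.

Combined cut positions (sorted): 638, 1803, 2036, 2139.
Circular molecule, 4 cuts → 4 fragments:
  1803 − 638 = 1165 bp
  2036 − 1803 = 233 bp
  2139 − 2036 = 103 bp
  wrap: 2323 − 2139 + 638 = 822 bp
Sorted largest to smallest: 1165, 822, 233, 103 bp.

1165, 822, 233, 103 bp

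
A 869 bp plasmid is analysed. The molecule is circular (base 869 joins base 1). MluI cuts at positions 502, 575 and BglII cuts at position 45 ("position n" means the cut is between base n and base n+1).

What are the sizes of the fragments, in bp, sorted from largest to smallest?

Combined cut positions (sorted): 45, 502, 575.
Circular molecule, 3 cuts → 3 fragments:
  502 − 45 = 457 bp
  575 − 502 = 73 bp
  wrap: 869 − 575 + 45 = 339 bp
Sorted largest to smallest: 457, 339, 73 bp.

457, 339, 73 bp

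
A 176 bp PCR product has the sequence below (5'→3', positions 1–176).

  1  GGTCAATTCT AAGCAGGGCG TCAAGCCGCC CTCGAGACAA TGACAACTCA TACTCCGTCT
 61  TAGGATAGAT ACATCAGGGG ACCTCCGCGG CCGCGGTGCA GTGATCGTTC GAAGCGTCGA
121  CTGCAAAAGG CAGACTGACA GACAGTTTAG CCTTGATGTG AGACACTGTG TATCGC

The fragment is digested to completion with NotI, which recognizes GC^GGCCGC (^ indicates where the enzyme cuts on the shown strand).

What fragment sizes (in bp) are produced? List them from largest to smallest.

88, 88 bp

The NotI site (GCGGCCGC) starts at position 87.
NotI cuts after base 2 of each site, so after position 88.
Linear molecule, 1 cut → 2 fragments:
  1–88 → 88 bp
  89–176 → 88 bp
Sorted largest to smallest: 88, 88 bp.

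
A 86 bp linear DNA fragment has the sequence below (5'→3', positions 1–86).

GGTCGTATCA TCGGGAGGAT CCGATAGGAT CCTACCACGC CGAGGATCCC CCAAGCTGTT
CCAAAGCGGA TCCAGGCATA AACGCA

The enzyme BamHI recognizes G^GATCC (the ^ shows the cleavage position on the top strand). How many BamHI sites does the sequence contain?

GGATCC occurs starting at positions 17, 27, 44, 68.
BamHI cuts at 4 sites.

4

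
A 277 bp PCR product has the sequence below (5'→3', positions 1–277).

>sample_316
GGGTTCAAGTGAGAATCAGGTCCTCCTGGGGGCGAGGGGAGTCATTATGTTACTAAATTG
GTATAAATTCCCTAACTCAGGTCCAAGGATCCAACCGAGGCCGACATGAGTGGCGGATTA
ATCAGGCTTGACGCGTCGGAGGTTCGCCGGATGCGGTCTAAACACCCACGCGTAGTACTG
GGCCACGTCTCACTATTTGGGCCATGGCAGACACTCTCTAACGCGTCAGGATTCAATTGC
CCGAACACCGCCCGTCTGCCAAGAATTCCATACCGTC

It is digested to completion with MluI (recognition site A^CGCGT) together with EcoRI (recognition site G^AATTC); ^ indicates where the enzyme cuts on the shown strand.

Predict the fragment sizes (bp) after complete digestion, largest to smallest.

131, 53, 42, 37, 14 bp

MluI sites (ACGCGT) start at positions 131, 168, 221.
MluI cuts after the first base of each site, so after positions 131, 168, 221.
The EcoRI site (GAATTC) starts at position 263.
EcoRI cuts after the first base of each site, so after position 263.
Combined cut positions: 131, 168, 221, 263.
Linear molecule, 4 cuts → 5 fragments:
  1–131 → 131 bp
  132–168 → 37 bp
  169–221 → 53 bp
  222–263 → 42 bp
  264–277 → 14 bp
Sorted largest to smallest: 131, 53, 42, 37, 14 bp.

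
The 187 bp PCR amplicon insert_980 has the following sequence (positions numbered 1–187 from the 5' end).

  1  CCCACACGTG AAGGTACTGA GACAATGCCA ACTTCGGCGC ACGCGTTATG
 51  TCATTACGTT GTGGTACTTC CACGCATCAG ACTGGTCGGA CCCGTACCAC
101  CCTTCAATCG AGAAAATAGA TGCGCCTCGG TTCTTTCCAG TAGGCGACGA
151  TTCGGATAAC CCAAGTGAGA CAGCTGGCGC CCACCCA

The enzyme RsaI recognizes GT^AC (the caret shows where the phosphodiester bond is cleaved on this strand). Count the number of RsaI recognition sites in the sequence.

GTAC occurs starting at positions 14, 64, 94.
RsaI cuts at 3 sites.

3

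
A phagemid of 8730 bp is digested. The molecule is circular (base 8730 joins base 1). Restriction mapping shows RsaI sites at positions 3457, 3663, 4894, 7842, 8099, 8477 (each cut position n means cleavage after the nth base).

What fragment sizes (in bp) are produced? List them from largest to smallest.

3710, 2948, 1231, 378, 257, 206 bp

Circular molecule, 6 cuts → 6 fragments:
  3663 − 3457 = 206 bp
  4894 − 3663 = 1231 bp
  7842 − 4894 = 2948 bp
  8099 − 7842 = 257 bp
  8477 − 8099 = 378 bp
  wrap: 8730 − 8477 + 3457 = 3710 bp
Sorted largest to smallest: 3710, 2948, 1231, 378, 257, 206 bp.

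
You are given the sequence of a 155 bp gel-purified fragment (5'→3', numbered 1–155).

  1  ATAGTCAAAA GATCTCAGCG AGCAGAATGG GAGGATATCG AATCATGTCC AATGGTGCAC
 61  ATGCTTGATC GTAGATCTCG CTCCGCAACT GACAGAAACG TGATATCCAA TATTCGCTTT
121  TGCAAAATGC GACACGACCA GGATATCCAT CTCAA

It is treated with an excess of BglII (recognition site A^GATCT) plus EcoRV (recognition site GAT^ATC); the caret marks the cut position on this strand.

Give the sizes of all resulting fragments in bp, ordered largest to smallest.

BglII sites (AGATCT) start at positions 10, 73.
BglII cuts after the first base of each site, so after positions 10, 73.
EcoRV sites (GATATC) start at positions 34, 102, 142.
EcoRV cuts after base 3 of each site, so after positions 36, 104, 144.
Combined cut positions: 10, 36, 73, 104, 144.
Linear molecule, 5 cuts → 6 fragments:
  1–10 → 10 bp
  11–36 → 26 bp
  37–73 → 37 bp
  74–104 → 31 bp
  105–144 → 40 bp
  145–155 → 11 bp
Sorted largest to smallest: 40, 37, 31, 26, 11, 10 bp.

40, 37, 31, 26, 11, 10 bp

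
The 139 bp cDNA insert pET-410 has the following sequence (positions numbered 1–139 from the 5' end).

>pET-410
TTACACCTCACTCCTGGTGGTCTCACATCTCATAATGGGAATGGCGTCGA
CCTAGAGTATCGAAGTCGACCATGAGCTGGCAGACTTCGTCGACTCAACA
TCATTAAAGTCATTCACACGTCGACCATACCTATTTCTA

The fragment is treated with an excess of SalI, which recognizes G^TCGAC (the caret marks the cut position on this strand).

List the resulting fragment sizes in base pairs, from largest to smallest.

SalI sites (GTCGAC) start at positions 46, 65, 89, 120.
SalI cuts after the first base of each site, so after positions 46, 65, 89, 120.
Linear molecule, 4 cuts → 5 fragments:
  1–46 → 46 bp
  47–65 → 19 bp
  66–89 → 24 bp
  90–120 → 31 bp
  121–139 → 19 bp
Sorted largest to smallest: 46, 31, 24, 19, 19 bp.

46, 31, 24, 19, 19 bp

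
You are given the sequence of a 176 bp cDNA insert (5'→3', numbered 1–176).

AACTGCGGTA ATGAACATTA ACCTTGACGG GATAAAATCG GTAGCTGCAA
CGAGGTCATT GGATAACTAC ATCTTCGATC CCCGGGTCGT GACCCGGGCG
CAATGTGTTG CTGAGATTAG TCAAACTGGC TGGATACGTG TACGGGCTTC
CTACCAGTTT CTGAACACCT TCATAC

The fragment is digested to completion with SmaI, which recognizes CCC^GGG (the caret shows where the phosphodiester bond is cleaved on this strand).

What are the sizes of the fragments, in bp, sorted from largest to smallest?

83, 81, 12 bp

SmaI sites (CCCGGG) start at positions 81, 93.
SmaI cuts after base 3 of each site, so after positions 83, 95.
Linear molecule, 2 cuts → 3 fragments:
  1–83 → 83 bp
  84–95 → 12 bp
  96–176 → 81 bp
Sorted largest to smallest: 83, 81, 12 bp.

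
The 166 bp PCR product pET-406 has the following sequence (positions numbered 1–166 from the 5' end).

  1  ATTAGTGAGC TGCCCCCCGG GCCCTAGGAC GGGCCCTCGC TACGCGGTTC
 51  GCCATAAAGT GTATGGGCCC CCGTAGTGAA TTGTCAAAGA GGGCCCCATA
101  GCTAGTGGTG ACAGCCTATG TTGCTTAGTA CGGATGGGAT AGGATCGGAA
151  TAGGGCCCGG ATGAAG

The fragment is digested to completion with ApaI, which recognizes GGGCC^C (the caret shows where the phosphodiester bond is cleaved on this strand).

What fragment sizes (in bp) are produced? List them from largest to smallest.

62, 34, 26, 23, 12, 9 bp

ApaI sites (GGGCCC) start at positions 19, 31, 65, 91, 153.
ApaI cuts after base 5 of each site (before the last base), so after positions 23, 35, 69, 95, 157.
Linear molecule, 5 cuts → 6 fragments:
  1–23 → 23 bp
  24–35 → 12 bp
  36–69 → 34 bp
  70–95 → 26 bp
  96–157 → 62 bp
  158–166 → 9 bp
Sorted largest to smallest: 62, 34, 26, 23, 12, 9 bp.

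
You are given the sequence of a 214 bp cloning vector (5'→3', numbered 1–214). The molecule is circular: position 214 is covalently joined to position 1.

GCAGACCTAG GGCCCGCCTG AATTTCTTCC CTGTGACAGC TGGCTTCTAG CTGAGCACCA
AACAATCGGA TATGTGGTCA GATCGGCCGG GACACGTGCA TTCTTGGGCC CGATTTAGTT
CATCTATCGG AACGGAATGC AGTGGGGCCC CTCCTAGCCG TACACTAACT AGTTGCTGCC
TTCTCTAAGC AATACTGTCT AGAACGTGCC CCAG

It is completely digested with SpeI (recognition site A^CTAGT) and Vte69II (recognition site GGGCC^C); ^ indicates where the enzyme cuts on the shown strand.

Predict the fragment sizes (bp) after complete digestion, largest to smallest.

The SpeI site (ACTAGT) starts at position 168.
SpeI cuts after the first base of each site, so after position 168.
Vte69II sites (GGGCCC) start at positions 10, 106, 145.
Vte69II cuts after base 5 of each site (before the last base), so after positions 14, 110, 149.
Combined cut positions: 14, 110, 149, 168.
Circular molecule, 4 cuts → 4 fragments:
  15–110 → 96 bp
  111–149 → 39 bp
  150–168 → 19 bp
  169–214 then 1–14 → 46 + 14 = 60 bp
Sorted largest to smallest: 96, 60, 39, 19 bp.

96, 60, 39, 19 bp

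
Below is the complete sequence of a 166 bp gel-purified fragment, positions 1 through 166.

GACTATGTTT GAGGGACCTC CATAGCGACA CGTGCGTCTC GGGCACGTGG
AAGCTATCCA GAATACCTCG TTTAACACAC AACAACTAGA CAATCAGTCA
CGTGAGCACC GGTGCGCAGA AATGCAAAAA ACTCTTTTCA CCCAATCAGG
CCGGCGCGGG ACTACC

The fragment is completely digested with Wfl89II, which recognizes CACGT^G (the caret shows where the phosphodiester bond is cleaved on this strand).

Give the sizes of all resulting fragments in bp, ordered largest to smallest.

63, 55, 33, 15 bp

Wfl89II sites (CACGTG) start at positions 29, 44, 99.
Wfl89II cuts after base 5 of each site (before the last base), so after positions 33, 48, 103.
Linear molecule, 3 cuts → 4 fragments:
  1–33 → 33 bp
  34–48 → 15 bp
  49–103 → 55 bp
  104–166 → 63 bp
Sorted largest to smallest: 63, 55, 33, 15 bp.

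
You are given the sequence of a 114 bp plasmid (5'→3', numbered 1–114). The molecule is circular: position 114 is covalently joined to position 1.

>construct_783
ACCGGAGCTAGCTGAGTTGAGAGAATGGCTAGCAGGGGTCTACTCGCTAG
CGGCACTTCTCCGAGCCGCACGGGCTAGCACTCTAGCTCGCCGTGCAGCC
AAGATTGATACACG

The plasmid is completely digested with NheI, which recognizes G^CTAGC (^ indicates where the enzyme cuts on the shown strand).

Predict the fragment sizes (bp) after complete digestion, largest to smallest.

47, 28, 21, 18 bp

NheI sites (GCTAGC) start at positions 7, 28, 46, 74.
NheI cuts after the first base of each site, so after positions 7, 28, 46, 74.
Circular molecule, 4 cuts → 4 fragments:
  8–28 → 21 bp
  29–46 → 18 bp
  47–74 → 28 bp
  75–114 then 1–7 → 40 + 7 = 47 bp
Sorted largest to smallest: 47, 28, 21, 18 bp.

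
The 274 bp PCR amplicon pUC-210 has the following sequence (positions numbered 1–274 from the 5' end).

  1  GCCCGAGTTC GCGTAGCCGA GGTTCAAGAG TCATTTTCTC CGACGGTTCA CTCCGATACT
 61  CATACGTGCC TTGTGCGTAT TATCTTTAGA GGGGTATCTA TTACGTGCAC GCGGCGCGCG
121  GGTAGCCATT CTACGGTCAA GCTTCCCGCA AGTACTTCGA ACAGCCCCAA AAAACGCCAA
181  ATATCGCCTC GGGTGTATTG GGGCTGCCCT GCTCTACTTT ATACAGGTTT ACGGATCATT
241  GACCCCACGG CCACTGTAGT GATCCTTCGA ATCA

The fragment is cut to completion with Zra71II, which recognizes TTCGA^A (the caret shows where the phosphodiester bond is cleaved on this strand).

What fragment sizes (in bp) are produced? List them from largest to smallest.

Zra71II sites (TTCGAA) start at positions 156, 266.
Zra71II cuts after base 5 of each site (before the last base), so after positions 160, 270.
Linear molecule, 2 cuts → 3 fragments:
  1–160 → 160 bp
  161–270 → 110 bp
  271–274 → 4 bp
Sorted largest to smallest: 160, 110, 4 bp.

160, 110, 4 bp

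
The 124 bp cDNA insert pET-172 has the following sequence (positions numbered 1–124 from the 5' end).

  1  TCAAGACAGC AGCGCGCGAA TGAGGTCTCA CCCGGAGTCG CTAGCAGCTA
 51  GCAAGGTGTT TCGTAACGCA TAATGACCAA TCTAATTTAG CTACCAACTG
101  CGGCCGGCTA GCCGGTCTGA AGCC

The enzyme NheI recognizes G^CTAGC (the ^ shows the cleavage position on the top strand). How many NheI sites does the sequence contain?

3

GCTAGC occurs starting at positions 40, 47, 107.
NheI cuts at 3 sites.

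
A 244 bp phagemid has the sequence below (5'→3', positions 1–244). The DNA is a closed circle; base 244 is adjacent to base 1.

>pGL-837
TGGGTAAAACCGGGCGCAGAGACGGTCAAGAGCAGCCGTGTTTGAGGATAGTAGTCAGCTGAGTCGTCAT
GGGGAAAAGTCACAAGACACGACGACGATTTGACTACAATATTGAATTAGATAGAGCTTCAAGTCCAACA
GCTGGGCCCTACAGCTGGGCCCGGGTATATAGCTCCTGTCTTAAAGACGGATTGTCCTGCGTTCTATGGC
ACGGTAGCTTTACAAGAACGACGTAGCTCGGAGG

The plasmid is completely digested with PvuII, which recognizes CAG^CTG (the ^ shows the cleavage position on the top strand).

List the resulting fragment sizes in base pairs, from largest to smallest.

148, 83, 13 bp

PvuII sites (CAGCTG) start at positions 56, 139, 152.
PvuII cuts after base 3 of each site, so after positions 58, 141, 154.
Circular molecule, 3 cuts → 3 fragments:
  59–141 → 83 bp
  142–154 → 13 bp
  155–244 then 1–58 → 90 + 58 = 148 bp
Sorted largest to smallest: 148, 83, 13 bp.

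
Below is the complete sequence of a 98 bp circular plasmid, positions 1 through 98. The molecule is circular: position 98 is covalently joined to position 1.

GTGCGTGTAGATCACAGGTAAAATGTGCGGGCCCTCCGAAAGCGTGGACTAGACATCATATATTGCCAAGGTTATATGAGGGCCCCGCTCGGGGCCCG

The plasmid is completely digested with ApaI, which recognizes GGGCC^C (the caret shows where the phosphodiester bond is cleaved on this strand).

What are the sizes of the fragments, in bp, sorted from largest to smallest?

ApaI sites (GGGCCC) start at positions 29, 80, 92.
ApaI cuts after base 5 of each site (before the last base), so after positions 33, 84, 96.
Circular molecule, 3 cuts → 3 fragments:
  34–84 → 51 bp
  85–96 → 12 bp
  97–98 then 1–33 → 2 + 33 = 35 bp
Sorted largest to smallest: 51, 35, 12 bp.

51, 35, 12 bp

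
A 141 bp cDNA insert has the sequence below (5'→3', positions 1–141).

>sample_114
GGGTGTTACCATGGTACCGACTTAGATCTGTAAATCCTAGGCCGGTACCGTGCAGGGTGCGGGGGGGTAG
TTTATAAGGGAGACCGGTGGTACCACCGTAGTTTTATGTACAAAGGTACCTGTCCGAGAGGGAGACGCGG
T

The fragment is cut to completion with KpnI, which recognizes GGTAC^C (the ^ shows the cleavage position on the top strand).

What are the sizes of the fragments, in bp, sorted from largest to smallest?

KpnI sites (GGTACC) start at positions 13, 44, 89, 115.
KpnI cuts after base 5 of each site (before the last base), so after positions 17, 48, 93, 119.
Linear molecule, 4 cuts → 5 fragments:
  1–17 → 17 bp
  18–48 → 31 bp
  49–93 → 45 bp
  94–119 → 26 bp
  120–141 → 22 bp
Sorted largest to smallest: 45, 31, 26, 22, 17 bp.

45, 31, 26, 22, 17 bp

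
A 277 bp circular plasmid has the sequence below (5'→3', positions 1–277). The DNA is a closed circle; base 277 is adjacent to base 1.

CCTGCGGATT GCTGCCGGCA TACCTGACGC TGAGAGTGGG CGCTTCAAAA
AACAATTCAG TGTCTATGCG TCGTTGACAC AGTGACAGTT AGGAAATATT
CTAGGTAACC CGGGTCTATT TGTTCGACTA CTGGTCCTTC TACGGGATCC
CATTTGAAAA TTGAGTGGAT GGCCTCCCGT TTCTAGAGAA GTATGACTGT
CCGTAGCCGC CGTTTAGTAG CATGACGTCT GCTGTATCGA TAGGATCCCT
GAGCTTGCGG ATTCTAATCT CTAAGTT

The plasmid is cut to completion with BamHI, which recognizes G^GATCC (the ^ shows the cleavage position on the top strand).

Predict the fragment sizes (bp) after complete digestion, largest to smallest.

179, 98 bp

BamHI sites (GGATCC) start at positions 145, 243.
BamHI cuts after the first base of each site, so after positions 145, 243.
Circular molecule, 2 cuts → 2 fragments:
  146–243 → 98 bp
  244–277 then 1–145 → 34 + 145 = 179 bp
Sorted largest to smallest: 179, 98 bp.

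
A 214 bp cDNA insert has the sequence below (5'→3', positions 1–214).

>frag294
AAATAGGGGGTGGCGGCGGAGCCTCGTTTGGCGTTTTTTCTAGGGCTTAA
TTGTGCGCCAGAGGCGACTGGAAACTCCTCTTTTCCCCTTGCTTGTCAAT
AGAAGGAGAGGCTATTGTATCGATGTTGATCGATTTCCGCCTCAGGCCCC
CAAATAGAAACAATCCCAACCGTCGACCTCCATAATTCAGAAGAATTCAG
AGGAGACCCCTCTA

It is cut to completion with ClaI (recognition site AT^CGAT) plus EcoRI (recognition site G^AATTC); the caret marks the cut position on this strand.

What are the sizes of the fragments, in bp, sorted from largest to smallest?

120, 63, 21, 10 bp

ClaI sites (ATCGAT) start at positions 119, 129.
ClaI cuts after base 2 of each site, so after positions 120, 130.
The EcoRI site (GAATTC) starts at position 193.
EcoRI cuts after the first base of each site, so after position 193.
Combined cut positions: 120, 130, 193.
Linear molecule, 3 cuts → 4 fragments:
  1–120 → 120 bp
  121–130 → 10 bp
  131–193 → 63 bp
  194–214 → 21 bp
Sorted largest to smallest: 120, 63, 21, 10 bp.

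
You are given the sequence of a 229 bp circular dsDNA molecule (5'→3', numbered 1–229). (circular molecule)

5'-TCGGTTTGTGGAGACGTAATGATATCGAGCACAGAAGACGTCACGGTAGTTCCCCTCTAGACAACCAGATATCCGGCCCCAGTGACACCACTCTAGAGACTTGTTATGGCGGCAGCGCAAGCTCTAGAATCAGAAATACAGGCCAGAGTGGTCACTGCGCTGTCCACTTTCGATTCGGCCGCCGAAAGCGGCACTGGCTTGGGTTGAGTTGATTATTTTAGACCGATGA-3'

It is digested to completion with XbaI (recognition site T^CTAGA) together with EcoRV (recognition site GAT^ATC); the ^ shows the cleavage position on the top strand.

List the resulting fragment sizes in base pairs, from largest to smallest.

129, 33, 31, 22, 14 bp

XbaI sites (TCTAGA) start at positions 56, 92, 123.
XbaI cuts after the first base of each site, so after positions 56, 92, 123.
EcoRV sites (GATATC) start at positions 21, 68.
EcoRV cuts after base 3 of each site, so after positions 23, 70.
Combined cut positions: 23, 56, 70, 92, 123.
Circular molecule, 5 cuts → 5 fragments:
  24–56 → 33 bp
  57–70 → 14 bp
  71–92 → 22 bp
  93–123 → 31 bp
  124–229 then 1–23 → 106 + 23 = 129 bp
Sorted largest to smallest: 129, 33, 31, 22, 14 bp.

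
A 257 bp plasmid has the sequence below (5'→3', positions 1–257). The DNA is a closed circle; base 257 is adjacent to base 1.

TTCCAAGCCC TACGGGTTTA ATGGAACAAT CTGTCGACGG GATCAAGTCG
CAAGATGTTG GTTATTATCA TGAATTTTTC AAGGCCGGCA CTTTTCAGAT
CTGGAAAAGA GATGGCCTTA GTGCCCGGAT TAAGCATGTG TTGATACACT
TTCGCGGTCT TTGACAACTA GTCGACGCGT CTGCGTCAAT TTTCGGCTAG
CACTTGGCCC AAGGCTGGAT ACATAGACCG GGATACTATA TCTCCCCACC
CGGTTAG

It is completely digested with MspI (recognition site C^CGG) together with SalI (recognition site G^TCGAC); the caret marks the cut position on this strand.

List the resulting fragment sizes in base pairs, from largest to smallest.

57, 52, 46, 40, 40, 22 bp

MspI sites (CCGG) start at positions 85, 125, 228, 250.
MspI cuts after the first base of each site, so after positions 85, 125, 228, 250.
SalI sites (GTCGAC) start at positions 33, 171.
SalI cuts after the first base of each site, so after positions 33, 171.
Combined cut positions: 33, 85, 125, 171, 228, 250.
Circular molecule, 6 cuts → 6 fragments:
  34–85 → 52 bp
  86–125 → 40 bp
  126–171 → 46 bp
  172–228 → 57 bp
  229–250 → 22 bp
  251–257 then 1–33 → 7 + 33 = 40 bp
Sorted largest to smallest: 57, 52, 46, 40, 40, 22 bp.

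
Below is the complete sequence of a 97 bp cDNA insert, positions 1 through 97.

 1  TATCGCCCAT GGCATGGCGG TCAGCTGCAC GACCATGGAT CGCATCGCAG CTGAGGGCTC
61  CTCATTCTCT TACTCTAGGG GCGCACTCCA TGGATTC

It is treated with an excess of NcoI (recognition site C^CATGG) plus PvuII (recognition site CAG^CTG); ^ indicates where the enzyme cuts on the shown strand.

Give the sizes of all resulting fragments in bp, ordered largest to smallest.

NcoI sites (CCATGG) start at positions 7, 33, 88.
NcoI cuts after the first base of each site, so after positions 7, 33, 88.
PvuII sites (CAGCTG) start at positions 22, 48.
PvuII cuts after base 3 of each site, so after positions 24, 50.
Combined cut positions: 7, 24, 33, 50, 88.
Linear molecule, 5 cuts → 6 fragments:
  1–7 → 7 bp
  8–24 → 17 bp
  25–33 → 9 bp
  34–50 → 17 bp
  51–88 → 38 bp
  89–97 → 9 bp
Sorted largest to smallest: 38, 17, 17, 9, 9, 7 bp.

38, 17, 17, 9, 9, 7 bp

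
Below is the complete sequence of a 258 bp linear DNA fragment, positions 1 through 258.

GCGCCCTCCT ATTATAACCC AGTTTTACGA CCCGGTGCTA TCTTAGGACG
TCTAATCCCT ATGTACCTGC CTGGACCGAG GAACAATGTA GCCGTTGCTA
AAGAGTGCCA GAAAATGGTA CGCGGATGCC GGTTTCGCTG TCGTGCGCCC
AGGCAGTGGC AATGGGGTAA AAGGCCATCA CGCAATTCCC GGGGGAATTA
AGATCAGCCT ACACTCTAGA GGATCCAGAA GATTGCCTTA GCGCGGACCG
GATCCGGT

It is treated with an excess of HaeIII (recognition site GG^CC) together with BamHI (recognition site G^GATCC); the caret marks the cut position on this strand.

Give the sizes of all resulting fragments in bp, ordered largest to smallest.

The HaeIII site (GGCC) starts at position 173.
HaeIII cuts after base 2 of each site, so after position 174.
BamHI sites (GGATCC) start at positions 221, 250.
BamHI cuts after the first base of each site, so after positions 221, 250.
Combined cut positions: 174, 221, 250.
Linear molecule, 3 cuts → 4 fragments:
  1–174 → 174 bp
  175–221 → 47 bp
  222–250 → 29 bp
  251–258 → 8 bp
Sorted largest to smallest: 174, 47, 29, 8 bp.

174, 47, 29, 8 bp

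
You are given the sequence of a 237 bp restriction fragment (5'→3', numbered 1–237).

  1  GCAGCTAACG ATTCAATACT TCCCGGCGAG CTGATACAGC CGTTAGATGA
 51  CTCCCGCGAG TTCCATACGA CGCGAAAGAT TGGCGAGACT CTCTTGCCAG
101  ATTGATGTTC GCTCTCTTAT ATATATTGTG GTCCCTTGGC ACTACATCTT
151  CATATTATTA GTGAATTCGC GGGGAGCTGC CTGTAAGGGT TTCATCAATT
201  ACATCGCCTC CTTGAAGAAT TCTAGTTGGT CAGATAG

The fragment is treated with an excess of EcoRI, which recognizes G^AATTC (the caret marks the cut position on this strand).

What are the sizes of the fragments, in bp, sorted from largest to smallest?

163, 54, 20 bp

EcoRI sites (GAATTC) start at positions 163, 217.
EcoRI cuts after the first base of each site, so after positions 163, 217.
Linear molecule, 2 cuts → 3 fragments:
  1–163 → 163 bp
  164–217 → 54 bp
  218–237 → 20 bp
Sorted largest to smallest: 163, 54, 20 bp.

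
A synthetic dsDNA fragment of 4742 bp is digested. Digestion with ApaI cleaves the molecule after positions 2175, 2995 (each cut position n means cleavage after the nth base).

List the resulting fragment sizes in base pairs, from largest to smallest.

2175, 1747, 820 bp

Linear molecule, 2 cuts → 3 fragments:
  2175 − 0 = 2175 bp
  2995 − 2175 = 820 bp
  4742 − 2995 = 1747 bp
Sorted largest to smallest: 2175, 1747, 820 bp.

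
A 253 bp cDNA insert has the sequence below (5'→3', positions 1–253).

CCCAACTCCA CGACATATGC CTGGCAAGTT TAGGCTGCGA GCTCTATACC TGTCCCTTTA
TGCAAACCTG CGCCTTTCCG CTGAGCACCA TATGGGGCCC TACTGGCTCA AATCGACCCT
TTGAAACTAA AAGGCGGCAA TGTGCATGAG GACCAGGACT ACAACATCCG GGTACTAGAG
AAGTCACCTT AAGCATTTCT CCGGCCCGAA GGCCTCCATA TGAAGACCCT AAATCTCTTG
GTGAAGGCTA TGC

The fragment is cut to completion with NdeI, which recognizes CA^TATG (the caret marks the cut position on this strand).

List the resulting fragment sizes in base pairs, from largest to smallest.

128, 75, 35, 15 bp

NdeI sites (CATATG) start at positions 14, 89, 217.
NdeI cuts after base 2 of each site, so after positions 15, 90, 218.
Linear molecule, 3 cuts → 4 fragments:
  1–15 → 15 bp
  16–90 → 75 bp
  91–218 → 128 bp
  219–253 → 35 bp
Sorted largest to smallest: 128, 75, 35, 15 bp.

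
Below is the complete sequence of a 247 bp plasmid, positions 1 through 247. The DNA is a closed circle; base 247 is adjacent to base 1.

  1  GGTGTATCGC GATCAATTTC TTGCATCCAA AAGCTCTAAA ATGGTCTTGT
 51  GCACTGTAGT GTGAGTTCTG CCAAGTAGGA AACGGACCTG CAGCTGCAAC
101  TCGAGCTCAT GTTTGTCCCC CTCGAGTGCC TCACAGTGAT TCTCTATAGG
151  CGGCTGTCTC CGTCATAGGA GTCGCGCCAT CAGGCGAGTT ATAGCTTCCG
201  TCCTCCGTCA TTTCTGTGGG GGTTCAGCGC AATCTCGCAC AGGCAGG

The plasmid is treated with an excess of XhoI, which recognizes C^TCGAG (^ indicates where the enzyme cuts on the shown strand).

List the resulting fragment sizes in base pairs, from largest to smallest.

XhoI sites (CTCGAG) start at positions 100, 121.
XhoI cuts after the first base of each site, so after positions 100, 121.
Circular molecule, 2 cuts → 2 fragments:
  101–121 → 21 bp
  122–247 then 1–100 → 126 + 100 = 226 bp
Sorted largest to smallest: 226, 21 bp.

226, 21 bp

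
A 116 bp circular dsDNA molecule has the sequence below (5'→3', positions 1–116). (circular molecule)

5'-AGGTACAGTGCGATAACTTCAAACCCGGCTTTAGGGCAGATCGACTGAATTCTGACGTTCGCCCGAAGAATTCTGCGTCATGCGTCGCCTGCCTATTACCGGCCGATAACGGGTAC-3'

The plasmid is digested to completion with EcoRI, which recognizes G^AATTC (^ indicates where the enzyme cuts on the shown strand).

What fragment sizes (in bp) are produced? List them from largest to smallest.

95, 21 bp

EcoRI sites (GAATTC) start at positions 47, 68.
EcoRI cuts after the first base of each site, so after positions 47, 68.
Circular molecule, 2 cuts → 2 fragments:
  48–68 → 21 bp
  69–116 then 1–47 → 48 + 47 = 95 bp
Sorted largest to smallest: 95, 21 bp.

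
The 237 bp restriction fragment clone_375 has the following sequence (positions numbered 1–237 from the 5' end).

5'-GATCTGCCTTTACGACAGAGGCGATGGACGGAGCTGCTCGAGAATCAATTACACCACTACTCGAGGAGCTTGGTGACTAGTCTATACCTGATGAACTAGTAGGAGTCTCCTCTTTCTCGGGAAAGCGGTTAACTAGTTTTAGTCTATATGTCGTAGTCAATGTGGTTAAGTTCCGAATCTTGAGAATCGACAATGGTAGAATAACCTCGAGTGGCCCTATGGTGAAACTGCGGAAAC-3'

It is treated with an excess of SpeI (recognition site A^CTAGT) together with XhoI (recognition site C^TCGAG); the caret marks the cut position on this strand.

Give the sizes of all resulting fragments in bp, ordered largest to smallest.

SpeI sites (ACTAGT) start at positions 76, 95, 132.
SpeI cuts after the first base of each site, so after positions 76, 95, 132.
XhoI sites (CTCGAG) start at positions 37, 60, 206.
XhoI cuts after the first base of each site, so after positions 37, 60, 206.
Combined cut positions: 37, 60, 76, 95, 132, 206.
Linear molecule, 6 cuts → 7 fragments:
  1–37 → 37 bp
  38–60 → 23 bp
  61–76 → 16 bp
  77–95 → 19 bp
  96–132 → 37 bp
  133–206 → 74 bp
  207–237 → 31 bp
Sorted largest to smallest: 74, 37, 37, 31, 23, 19, 16 bp.

74, 37, 37, 31, 23, 19, 16 bp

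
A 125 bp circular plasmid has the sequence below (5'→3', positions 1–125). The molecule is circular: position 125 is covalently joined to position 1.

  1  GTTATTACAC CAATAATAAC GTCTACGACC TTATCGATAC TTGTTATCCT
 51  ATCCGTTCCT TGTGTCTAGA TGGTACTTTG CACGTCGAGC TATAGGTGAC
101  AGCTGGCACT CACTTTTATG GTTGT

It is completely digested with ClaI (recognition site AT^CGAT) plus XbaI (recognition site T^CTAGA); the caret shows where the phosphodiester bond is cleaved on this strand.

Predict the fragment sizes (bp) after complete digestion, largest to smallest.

The ClaI site (ATCGAT) starts at position 33.
ClaI cuts after base 2 of each site, so after position 34.
The XbaI site (TCTAGA) starts at position 65.
XbaI cuts after the first base of each site, so after position 65.
Combined cut positions: 34, 65.
Circular molecule, 2 cuts → 2 fragments:
  35–65 → 31 bp
  66–125 then 1–34 → 60 + 34 = 94 bp
Sorted largest to smallest: 94, 31 bp.

94, 31 bp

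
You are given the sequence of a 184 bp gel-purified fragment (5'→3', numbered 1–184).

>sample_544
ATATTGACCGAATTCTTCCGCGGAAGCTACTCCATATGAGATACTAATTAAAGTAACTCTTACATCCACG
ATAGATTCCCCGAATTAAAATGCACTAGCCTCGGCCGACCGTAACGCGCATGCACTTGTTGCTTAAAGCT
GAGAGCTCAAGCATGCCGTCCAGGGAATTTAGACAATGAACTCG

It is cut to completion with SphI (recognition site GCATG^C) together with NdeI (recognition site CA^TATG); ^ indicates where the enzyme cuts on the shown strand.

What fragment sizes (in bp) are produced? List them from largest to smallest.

88, 34, 33, 29 bp

SphI sites (GCATGC) start at positions 118, 151.
SphI cuts after base 5 of each site (before the last base), so after positions 122, 155.
The NdeI site (CATATG) starts at position 33.
NdeI cuts after base 2 of each site, so after position 34.
Combined cut positions: 34, 122, 155.
Linear molecule, 3 cuts → 4 fragments:
  1–34 → 34 bp
  35–122 → 88 bp
  123–155 → 33 bp
  156–184 → 29 bp
Sorted largest to smallest: 88, 34, 33, 29 bp.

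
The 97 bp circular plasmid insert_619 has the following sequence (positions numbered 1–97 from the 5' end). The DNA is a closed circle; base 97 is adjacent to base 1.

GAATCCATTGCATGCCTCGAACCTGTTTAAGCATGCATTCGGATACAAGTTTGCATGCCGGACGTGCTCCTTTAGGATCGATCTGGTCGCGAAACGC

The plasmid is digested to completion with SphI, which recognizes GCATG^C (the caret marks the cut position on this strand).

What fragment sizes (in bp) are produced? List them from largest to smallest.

54, 22, 21 bp

SphI sites (GCATGC) start at positions 10, 31, 53.
SphI cuts after base 5 of each site (before the last base), so after positions 14, 35, 57.
Circular molecule, 3 cuts → 3 fragments:
  15–35 → 21 bp
  36–57 → 22 bp
  58–97 then 1–14 → 40 + 14 = 54 bp
Sorted largest to smallest: 54, 22, 21 bp.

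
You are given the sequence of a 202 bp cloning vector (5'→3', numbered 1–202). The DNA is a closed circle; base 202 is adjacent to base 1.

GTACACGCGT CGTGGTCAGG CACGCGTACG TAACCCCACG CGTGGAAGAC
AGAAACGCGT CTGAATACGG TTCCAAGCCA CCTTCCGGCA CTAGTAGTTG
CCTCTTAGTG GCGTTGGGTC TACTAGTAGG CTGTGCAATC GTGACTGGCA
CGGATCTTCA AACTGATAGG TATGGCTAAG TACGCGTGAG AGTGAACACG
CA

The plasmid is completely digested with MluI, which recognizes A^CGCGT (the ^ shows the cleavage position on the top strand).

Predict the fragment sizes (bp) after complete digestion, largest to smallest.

127, 25, 17, 17, 16 bp

MluI sites (ACGCGT) start at positions 5, 22, 38, 55, 182.
MluI cuts after the first base of each site, so after positions 5, 22, 38, 55, 182.
Circular molecule, 5 cuts → 5 fragments:
  6–22 → 17 bp
  23–38 → 16 bp
  39–55 → 17 bp
  56–182 → 127 bp
  183–202 then 1–5 → 20 + 5 = 25 bp
Sorted largest to smallest: 127, 25, 17, 17, 16 bp.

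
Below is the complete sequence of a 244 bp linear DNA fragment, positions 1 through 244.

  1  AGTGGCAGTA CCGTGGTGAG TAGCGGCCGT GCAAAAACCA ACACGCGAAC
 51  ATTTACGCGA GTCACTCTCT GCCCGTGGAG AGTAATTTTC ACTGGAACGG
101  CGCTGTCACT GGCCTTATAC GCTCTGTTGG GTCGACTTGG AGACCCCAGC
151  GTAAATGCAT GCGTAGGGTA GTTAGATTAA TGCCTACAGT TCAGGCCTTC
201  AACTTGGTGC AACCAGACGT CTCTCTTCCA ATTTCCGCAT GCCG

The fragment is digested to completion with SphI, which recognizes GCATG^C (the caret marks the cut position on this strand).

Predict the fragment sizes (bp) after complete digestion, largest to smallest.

161, 80, 3 bp

SphI sites (GCATGC) start at positions 157, 237.
SphI cuts after base 5 of each site (before the last base), so after positions 161, 241.
Linear molecule, 2 cuts → 3 fragments:
  1–161 → 161 bp
  162–241 → 80 bp
  242–244 → 3 bp
Sorted largest to smallest: 161, 80, 3 bp.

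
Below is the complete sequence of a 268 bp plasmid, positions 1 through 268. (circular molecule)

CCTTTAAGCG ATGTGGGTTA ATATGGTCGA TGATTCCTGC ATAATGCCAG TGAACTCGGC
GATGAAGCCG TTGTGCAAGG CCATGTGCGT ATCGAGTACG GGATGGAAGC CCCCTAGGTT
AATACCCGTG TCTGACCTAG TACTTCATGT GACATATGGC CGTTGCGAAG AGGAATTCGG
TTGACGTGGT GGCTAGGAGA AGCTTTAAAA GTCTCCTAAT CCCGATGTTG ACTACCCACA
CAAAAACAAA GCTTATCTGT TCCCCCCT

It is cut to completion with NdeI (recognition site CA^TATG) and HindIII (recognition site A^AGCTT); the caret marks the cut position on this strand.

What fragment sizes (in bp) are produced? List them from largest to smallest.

The NdeI site (CATATG) starts at position 153.
NdeI cuts after base 2 of each site, so after position 154.
HindIII sites (AAGCTT) start at positions 200, 249.
HindIII cuts after the first base of each site, so after positions 200, 249.
Combined cut positions: 154, 200, 249.
Circular molecule, 3 cuts → 3 fragments:
  155–200 → 46 bp
  201–249 → 49 bp
  250–268 then 1–154 → 19 + 154 = 173 bp
Sorted largest to smallest: 173, 49, 46 bp.

173, 49, 46 bp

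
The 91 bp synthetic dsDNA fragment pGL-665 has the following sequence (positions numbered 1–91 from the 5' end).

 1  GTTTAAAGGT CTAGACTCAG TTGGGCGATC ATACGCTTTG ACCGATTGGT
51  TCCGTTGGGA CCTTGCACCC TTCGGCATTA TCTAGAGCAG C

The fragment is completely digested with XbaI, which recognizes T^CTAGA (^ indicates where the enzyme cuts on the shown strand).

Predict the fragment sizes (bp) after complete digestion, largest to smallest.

71, 10, 10 bp

XbaI sites (TCTAGA) start at positions 10, 81.
XbaI cuts after the first base of each site, so after positions 10, 81.
Linear molecule, 2 cuts → 3 fragments:
  1–10 → 10 bp
  11–81 → 71 bp
  82–91 → 10 bp
Sorted largest to smallest: 71, 10, 10 bp.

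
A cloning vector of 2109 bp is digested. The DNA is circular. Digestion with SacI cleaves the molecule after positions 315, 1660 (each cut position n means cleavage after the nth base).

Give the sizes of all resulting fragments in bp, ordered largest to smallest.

1345, 764 bp

Circular molecule, 2 cuts → 2 fragments:
  1660 − 315 = 1345 bp
  wrap: 2109 − 1660 + 315 = 764 bp
Sorted largest to smallest: 1345, 764 bp.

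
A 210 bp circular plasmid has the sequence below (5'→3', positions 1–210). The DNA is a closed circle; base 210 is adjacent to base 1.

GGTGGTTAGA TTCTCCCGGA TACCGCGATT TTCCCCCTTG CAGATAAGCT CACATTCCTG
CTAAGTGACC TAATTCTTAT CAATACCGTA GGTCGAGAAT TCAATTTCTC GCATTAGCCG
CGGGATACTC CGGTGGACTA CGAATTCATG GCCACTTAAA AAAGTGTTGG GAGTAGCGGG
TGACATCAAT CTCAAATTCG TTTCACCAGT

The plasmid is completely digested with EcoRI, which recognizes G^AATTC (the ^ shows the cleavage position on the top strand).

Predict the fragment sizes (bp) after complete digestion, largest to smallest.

EcoRI sites (GAATTC) start at positions 97, 142.
EcoRI cuts after the first base of each site, so after positions 97, 142.
Circular molecule, 2 cuts → 2 fragments:
  98–142 → 45 bp
  143–210 then 1–97 → 68 + 97 = 165 bp
Sorted largest to smallest: 165, 45 bp.

165, 45 bp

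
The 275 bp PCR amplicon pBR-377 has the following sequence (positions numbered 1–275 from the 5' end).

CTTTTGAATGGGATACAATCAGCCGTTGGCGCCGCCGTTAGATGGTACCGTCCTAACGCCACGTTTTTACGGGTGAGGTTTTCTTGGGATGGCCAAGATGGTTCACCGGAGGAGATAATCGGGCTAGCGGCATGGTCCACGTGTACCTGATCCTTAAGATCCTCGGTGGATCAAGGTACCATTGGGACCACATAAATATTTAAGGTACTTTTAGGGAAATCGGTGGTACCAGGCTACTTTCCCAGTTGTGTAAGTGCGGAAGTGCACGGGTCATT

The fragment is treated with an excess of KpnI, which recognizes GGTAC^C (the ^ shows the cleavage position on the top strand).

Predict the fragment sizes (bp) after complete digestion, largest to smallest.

131, 50, 48, 46 bp

KpnI sites (GGTACC) start at positions 44, 175, 225.
KpnI cuts after base 5 of each site (before the last base), so after positions 48, 179, 229.
Linear molecule, 3 cuts → 4 fragments:
  1–48 → 48 bp
  49–179 → 131 bp
  180–229 → 50 bp
  230–275 → 46 bp
Sorted largest to smallest: 131, 50, 48, 46 bp.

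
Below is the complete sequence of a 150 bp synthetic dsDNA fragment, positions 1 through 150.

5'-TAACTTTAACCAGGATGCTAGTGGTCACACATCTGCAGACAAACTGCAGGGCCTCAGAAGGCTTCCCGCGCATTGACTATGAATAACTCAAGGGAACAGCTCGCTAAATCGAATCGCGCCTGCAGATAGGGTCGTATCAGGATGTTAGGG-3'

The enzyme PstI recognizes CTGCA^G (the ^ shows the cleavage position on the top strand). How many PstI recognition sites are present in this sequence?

3

CTGCAG occurs starting at positions 33, 44, 120.
PstI cuts at 3 sites.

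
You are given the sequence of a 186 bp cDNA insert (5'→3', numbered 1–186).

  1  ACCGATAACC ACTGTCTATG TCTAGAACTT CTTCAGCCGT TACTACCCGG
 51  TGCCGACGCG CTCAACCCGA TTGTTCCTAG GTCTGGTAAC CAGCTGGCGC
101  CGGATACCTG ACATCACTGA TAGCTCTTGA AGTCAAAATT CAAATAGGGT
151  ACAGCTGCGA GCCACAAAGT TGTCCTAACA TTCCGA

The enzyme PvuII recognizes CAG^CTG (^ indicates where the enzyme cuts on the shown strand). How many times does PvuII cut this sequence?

CAGCTG occurs starting at positions 91, 152.
PvuII cuts at 2 sites.

2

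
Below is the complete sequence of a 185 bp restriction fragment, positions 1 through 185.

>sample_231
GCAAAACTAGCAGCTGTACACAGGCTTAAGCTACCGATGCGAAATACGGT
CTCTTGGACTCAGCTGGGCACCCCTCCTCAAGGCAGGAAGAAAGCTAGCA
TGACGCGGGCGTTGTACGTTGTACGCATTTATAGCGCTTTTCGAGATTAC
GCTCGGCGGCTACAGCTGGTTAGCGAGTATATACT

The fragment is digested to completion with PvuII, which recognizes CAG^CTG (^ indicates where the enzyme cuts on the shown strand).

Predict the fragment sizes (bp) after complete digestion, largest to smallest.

102, 50, 20, 13 bp

PvuII sites (CAGCTG) start at positions 11, 61, 163.
PvuII cuts after base 3 of each site, so after positions 13, 63, 165.
Linear molecule, 3 cuts → 4 fragments:
  1–13 → 13 bp
  14–63 → 50 bp
  64–165 → 102 bp
  166–185 → 20 bp
Sorted largest to smallest: 102, 50, 20, 13 bp.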